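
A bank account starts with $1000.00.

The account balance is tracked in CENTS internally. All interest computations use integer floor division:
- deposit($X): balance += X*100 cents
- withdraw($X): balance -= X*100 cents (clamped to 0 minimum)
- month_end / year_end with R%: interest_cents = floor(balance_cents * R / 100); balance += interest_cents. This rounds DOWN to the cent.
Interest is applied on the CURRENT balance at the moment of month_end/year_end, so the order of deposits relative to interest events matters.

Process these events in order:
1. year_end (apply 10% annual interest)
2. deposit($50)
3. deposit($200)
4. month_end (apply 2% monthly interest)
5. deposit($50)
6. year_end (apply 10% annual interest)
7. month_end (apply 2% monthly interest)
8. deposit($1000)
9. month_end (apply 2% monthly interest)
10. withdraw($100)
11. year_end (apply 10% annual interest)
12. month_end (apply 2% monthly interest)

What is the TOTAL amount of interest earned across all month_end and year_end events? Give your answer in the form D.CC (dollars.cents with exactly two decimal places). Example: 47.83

After 1 (year_end (apply 10% annual interest)): balance=$1100.00 total_interest=$100.00
After 2 (deposit($50)): balance=$1150.00 total_interest=$100.00
After 3 (deposit($200)): balance=$1350.00 total_interest=$100.00
After 4 (month_end (apply 2% monthly interest)): balance=$1377.00 total_interest=$127.00
After 5 (deposit($50)): balance=$1427.00 total_interest=$127.00
After 6 (year_end (apply 10% annual interest)): balance=$1569.70 total_interest=$269.70
After 7 (month_end (apply 2% monthly interest)): balance=$1601.09 total_interest=$301.09
After 8 (deposit($1000)): balance=$2601.09 total_interest=$301.09
After 9 (month_end (apply 2% monthly interest)): balance=$2653.11 total_interest=$353.11
After 10 (withdraw($100)): balance=$2553.11 total_interest=$353.11
After 11 (year_end (apply 10% annual interest)): balance=$2808.42 total_interest=$608.42
After 12 (month_end (apply 2% monthly interest)): balance=$2864.58 total_interest=$664.58

Answer: 664.58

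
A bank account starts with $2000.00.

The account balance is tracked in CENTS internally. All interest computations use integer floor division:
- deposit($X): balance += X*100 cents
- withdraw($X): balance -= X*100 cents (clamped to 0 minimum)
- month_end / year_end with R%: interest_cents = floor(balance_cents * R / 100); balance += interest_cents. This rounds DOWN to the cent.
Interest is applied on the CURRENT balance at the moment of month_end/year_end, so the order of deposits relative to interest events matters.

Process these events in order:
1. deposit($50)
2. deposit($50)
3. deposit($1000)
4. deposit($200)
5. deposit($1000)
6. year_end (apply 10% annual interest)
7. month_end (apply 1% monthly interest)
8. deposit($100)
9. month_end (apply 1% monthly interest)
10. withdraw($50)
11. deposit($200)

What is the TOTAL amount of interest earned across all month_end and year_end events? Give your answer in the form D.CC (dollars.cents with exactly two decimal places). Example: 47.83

Answer: 526.07

Derivation:
After 1 (deposit($50)): balance=$2050.00 total_interest=$0.00
After 2 (deposit($50)): balance=$2100.00 total_interest=$0.00
After 3 (deposit($1000)): balance=$3100.00 total_interest=$0.00
After 4 (deposit($200)): balance=$3300.00 total_interest=$0.00
After 5 (deposit($1000)): balance=$4300.00 total_interest=$0.00
After 6 (year_end (apply 10% annual interest)): balance=$4730.00 total_interest=$430.00
After 7 (month_end (apply 1% monthly interest)): balance=$4777.30 total_interest=$477.30
After 8 (deposit($100)): balance=$4877.30 total_interest=$477.30
After 9 (month_end (apply 1% monthly interest)): balance=$4926.07 total_interest=$526.07
After 10 (withdraw($50)): balance=$4876.07 total_interest=$526.07
After 11 (deposit($200)): balance=$5076.07 total_interest=$526.07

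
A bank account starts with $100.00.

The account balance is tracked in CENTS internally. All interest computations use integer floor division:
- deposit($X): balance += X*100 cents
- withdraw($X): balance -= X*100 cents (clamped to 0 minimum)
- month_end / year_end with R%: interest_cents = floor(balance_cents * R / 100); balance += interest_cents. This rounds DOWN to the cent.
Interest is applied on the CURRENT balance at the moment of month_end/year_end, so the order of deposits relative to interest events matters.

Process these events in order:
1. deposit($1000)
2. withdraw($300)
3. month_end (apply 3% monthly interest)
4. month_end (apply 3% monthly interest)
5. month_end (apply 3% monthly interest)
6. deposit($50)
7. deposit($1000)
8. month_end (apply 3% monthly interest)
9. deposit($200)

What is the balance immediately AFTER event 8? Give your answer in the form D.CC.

Answer: 1981.90

Derivation:
After 1 (deposit($1000)): balance=$1100.00 total_interest=$0.00
After 2 (withdraw($300)): balance=$800.00 total_interest=$0.00
After 3 (month_end (apply 3% monthly interest)): balance=$824.00 total_interest=$24.00
After 4 (month_end (apply 3% monthly interest)): balance=$848.72 total_interest=$48.72
After 5 (month_end (apply 3% monthly interest)): balance=$874.18 total_interest=$74.18
After 6 (deposit($50)): balance=$924.18 total_interest=$74.18
After 7 (deposit($1000)): balance=$1924.18 total_interest=$74.18
After 8 (month_end (apply 3% monthly interest)): balance=$1981.90 total_interest=$131.90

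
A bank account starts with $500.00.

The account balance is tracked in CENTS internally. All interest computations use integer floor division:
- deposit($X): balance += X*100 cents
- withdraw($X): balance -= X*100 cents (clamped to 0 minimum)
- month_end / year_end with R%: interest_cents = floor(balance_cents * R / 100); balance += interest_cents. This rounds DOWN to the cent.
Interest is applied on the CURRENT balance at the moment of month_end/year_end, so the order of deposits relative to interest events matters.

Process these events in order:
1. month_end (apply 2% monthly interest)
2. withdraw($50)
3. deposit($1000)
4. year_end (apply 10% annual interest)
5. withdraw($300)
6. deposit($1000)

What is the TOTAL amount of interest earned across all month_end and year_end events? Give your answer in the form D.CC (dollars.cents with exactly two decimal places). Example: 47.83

After 1 (month_end (apply 2% monthly interest)): balance=$510.00 total_interest=$10.00
After 2 (withdraw($50)): balance=$460.00 total_interest=$10.00
After 3 (deposit($1000)): balance=$1460.00 total_interest=$10.00
After 4 (year_end (apply 10% annual interest)): balance=$1606.00 total_interest=$156.00
After 5 (withdraw($300)): balance=$1306.00 total_interest=$156.00
After 6 (deposit($1000)): balance=$2306.00 total_interest=$156.00

Answer: 156.00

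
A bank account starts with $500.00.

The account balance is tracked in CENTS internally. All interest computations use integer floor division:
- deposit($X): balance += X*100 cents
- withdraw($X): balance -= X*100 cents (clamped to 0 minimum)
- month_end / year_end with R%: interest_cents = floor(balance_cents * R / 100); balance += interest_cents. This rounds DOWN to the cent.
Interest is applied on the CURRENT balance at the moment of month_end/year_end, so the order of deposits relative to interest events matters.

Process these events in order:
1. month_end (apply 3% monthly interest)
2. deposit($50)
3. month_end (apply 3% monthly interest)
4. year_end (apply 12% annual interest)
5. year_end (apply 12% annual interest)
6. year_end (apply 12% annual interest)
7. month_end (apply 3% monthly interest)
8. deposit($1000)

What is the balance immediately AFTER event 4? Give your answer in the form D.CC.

After 1 (month_end (apply 3% monthly interest)): balance=$515.00 total_interest=$15.00
After 2 (deposit($50)): balance=$565.00 total_interest=$15.00
After 3 (month_end (apply 3% monthly interest)): balance=$581.95 total_interest=$31.95
After 4 (year_end (apply 12% annual interest)): balance=$651.78 total_interest=$101.78

Answer: 651.78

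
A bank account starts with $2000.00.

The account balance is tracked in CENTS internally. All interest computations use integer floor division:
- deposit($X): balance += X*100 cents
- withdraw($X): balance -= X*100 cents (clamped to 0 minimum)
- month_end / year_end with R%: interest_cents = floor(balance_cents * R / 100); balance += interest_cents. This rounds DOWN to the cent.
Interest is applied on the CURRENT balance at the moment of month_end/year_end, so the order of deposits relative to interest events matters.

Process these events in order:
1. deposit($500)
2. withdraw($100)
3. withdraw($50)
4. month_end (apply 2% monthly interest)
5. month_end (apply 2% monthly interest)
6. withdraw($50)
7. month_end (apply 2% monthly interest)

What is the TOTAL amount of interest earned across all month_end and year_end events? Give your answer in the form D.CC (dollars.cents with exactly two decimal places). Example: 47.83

Answer: 142.83

Derivation:
After 1 (deposit($500)): balance=$2500.00 total_interest=$0.00
After 2 (withdraw($100)): balance=$2400.00 total_interest=$0.00
After 3 (withdraw($50)): balance=$2350.00 total_interest=$0.00
After 4 (month_end (apply 2% monthly interest)): balance=$2397.00 total_interest=$47.00
After 5 (month_end (apply 2% monthly interest)): balance=$2444.94 total_interest=$94.94
After 6 (withdraw($50)): balance=$2394.94 total_interest=$94.94
After 7 (month_end (apply 2% monthly interest)): balance=$2442.83 total_interest=$142.83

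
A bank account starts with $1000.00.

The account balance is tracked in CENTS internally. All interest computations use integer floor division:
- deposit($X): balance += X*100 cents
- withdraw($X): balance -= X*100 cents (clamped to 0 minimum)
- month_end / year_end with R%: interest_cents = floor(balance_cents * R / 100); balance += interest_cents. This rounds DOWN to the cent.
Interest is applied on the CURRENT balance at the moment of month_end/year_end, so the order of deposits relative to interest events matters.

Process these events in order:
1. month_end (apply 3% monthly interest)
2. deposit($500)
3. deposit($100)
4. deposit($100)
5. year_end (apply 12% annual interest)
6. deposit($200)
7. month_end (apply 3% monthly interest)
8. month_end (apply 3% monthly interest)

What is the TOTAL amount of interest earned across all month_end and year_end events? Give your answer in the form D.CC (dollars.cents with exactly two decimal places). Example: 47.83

Answer: 367.77

Derivation:
After 1 (month_end (apply 3% monthly interest)): balance=$1030.00 total_interest=$30.00
After 2 (deposit($500)): balance=$1530.00 total_interest=$30.00
After 3 (deposit($100)): balance=$1630.00 total_interest=$30.00
After 4 (deposit($100)): balance=$1730.00 total_interest=$30.00
After 5 (year_end (apply 12% annual interest)): balance=$1937.60 total_interest=$237.60
After 6 (deposit($200)): balance=$2137.60 total_interest=$237.60
After 7 (month_end (apply 3% monthly interest)): balance=$2201.72 total_interest=$301.72
After 8 (month_end (apply 3% monthly interest)): balance=$2267.77 total_interest=$367.77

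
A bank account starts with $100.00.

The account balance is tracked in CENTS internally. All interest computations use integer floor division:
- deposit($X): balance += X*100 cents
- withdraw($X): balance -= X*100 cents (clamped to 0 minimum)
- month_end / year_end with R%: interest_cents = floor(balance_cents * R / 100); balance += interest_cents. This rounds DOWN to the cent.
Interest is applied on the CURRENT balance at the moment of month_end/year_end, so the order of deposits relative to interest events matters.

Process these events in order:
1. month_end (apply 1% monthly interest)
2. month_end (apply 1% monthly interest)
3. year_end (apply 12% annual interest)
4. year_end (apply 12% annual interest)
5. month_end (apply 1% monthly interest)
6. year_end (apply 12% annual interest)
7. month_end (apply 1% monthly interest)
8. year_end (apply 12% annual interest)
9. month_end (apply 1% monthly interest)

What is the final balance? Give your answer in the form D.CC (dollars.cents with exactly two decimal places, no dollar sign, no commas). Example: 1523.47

After 1 (month_end (apply 1% monthly interest)): balance=$101.00 total_interest=$1.00
After 2 (month_end (apply 1% monthly interest)): balance=$102.01 total_interest=$2.01
After 3 (year_end (apply 12% annual interest)): balance=$114.25 total_interest=$14.25
After 4 (year_end (apply 12% annual interest)): balance=$127.96 total_interest=$27.96
After 5 (month_end (apply 1% monthly interest)): balance=$129.23 total_interest=$29.23
After 6 (year_end (apply 12% annual interest)): balance=$144.73 total_interest=$44.73
After 7 (month_end (apply 1% monthly interest)): balance=$146.17 total_interest=$46.17
After 8 (year_end (apply 12% annual interest)): balance=$163.71 total_interest=$63.71
After 9 (month_end (apply 1% monthly interest)): balance=$165.34 total_interest=$65.34

Answer: 165.34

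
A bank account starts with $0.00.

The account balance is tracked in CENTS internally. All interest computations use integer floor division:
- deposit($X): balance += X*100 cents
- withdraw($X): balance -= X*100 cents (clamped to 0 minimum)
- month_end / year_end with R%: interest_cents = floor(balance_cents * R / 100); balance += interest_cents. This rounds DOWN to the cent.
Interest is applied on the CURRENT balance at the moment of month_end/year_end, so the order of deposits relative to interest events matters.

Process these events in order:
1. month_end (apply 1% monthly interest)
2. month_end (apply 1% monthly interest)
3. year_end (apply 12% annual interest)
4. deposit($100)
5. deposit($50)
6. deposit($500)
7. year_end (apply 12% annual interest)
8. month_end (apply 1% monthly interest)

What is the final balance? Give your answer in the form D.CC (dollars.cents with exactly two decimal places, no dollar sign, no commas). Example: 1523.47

After 1 (month_end (apply 1% monthly interest)): balance=$0.00 total_interest=$0.00
After 2 (month_end (apply 1% monthly interest)): balance=$0.00 total_interest=$0.00
After 3 (year_end (apply 12% annual interest)): balance=$0.00 total_interest=$0.00
After 4 (deposit($100)): balance=$100.00 total_interest=$0.00
After 5 (deposit($50)): balance=$150.00 total_interest=$0.00
After 6 (deposit($500)): balance=$650.00 total_interest=$0.00
After 7 (year_end (apply 12% annual interest)): balance=$728.00 total_interest=$78.00
After 8 (month_end (apply 1% monthly interest)): balance=$735.28 total_interest=$85.28

Answer: 735.28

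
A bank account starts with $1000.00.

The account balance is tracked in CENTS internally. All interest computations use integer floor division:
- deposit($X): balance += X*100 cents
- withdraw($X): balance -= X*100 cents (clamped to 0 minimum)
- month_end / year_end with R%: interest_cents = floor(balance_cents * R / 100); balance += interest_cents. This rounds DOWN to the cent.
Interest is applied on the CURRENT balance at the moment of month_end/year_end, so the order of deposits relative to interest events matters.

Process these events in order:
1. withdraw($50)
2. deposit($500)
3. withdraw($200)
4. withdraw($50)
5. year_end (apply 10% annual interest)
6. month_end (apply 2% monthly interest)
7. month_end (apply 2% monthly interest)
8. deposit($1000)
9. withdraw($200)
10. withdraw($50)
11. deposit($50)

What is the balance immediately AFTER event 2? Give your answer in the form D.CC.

Answer: 1450.00

Derivation:
After 1 (withdraw($50)): balance=$950.00 total_interest=$0.00
After 2 (deposit($500)): balance=$1450.00 total_interest=$0.00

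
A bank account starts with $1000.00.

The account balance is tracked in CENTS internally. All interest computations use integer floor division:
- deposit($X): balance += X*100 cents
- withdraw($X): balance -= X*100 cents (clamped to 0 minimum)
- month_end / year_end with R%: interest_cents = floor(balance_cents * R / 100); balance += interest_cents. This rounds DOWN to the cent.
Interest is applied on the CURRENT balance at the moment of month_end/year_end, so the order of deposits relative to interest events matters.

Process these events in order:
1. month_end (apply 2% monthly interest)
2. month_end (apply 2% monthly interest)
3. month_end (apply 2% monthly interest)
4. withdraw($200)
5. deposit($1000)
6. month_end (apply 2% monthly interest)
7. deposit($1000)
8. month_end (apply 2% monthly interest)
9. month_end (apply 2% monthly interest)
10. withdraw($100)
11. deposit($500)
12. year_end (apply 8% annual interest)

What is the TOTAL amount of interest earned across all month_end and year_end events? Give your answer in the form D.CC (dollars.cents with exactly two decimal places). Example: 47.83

After 1 (month_end (apply 2% monthly interest)): balance=$1020.00 total_interest=$20.00
After 2 (month_end (apply 2% monthly interest)): balance=$1040.40 total_interest=$40.40
After 3 (month_end (apply 2% monthly interest)): balance=$1061.20 total_interest=$61.20
After 4 (withdraw($200)): balance=$861.20 total_interest=$61.20
After 5 (deposit($1000)): balance=$1861.20 total_interest=$61.20
After 6 (month_end (apply 2% monthly interest)): balance=$1898.42 total_interest=$98.42
After 7 (deposit($1000)): balance=$2898.42 total_interest=$98.42
After 8 (month_end (apply 2% monthly interest)): balance=$2956.38 total_interest=$156.38
After 9 (month_end (apply 2% monthly interest)): balance=$3015.50 total_interest=$215.50
After 10 (withdraw($100)): balance=$2915.50 total_interest=$215.50
After 11 (deposit($500)): balance=$3415.50 total_interest=$215.50
After 12 (year_end (apply 8% annual interest)): balance=$3688.74 total_interest=$488.74

Answer: 488.74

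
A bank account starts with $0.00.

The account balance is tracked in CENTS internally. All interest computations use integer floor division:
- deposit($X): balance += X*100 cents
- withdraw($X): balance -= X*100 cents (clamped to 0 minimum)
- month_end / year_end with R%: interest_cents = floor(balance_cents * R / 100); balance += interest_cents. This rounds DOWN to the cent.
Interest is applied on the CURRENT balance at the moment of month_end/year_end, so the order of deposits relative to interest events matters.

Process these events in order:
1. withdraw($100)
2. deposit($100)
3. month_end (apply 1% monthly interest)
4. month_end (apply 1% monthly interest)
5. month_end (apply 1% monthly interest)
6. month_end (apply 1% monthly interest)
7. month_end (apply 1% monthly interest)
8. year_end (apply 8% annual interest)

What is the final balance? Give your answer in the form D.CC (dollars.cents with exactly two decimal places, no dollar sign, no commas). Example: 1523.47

Answer: 113.50

Derivation:
After 1 (withdraw($100)): balance=$0.00 total_interest=$0.00
After 2 (deposit($100)): balance=$100.00 total_interest=$0.00
After 3 (month_end (apply 1% monthly interest)): balance=$101.00 total_interest=$1.00
After 4 (month_end (apply 1% monthly interest)): balance=$102.01 total_interest=$2.01
After 5 (month_end (apply 1% monthly interest)): balance=$103.03 total_interest=$3.03
After 6 (month_end (apply 1% monthly interest)): balance=$104.06 total_interest=$4.06
After 7 (month_end (apply 1% monthly interest)): balance=$105.10 total_interest=$5.10
After 8 (year_end (apply 8% annual interest)): balance=$113.50 total_interest=$13.50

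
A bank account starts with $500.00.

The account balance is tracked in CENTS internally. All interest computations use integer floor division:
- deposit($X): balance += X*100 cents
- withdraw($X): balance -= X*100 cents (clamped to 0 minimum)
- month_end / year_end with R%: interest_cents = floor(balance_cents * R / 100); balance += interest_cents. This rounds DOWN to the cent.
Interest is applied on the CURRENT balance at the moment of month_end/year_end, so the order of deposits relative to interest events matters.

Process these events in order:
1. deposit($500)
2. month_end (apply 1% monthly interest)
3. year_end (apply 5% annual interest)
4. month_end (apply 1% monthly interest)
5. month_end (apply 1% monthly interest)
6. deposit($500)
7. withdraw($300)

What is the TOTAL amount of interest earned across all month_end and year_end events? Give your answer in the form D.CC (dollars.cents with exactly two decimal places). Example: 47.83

Answer: 81.81

Derivation:
After 1 (deposit($500)): balance=$1000.00 total_interest=$0.00
After 2 (month_end (apply 1% monthly interest)): balance=$1010.00 total_interest=$10.00
After 3 (year_end (apply 5% annual interest)): balance=$1060.50 total_interest=$60.50
After 4 (month_end (apply 1% monthly interest)): balance=$1071.10 total_interest=$71.10
After 5 (month_end (apply 1% monthly interest)): balance=$1081.81 total_interest=$81.81
After 6 (deposit($500)): balance=$1581.81 total_interest=$81.81
After 7 (withdraw($300)): balance=$1281.81 total_interest=$81.81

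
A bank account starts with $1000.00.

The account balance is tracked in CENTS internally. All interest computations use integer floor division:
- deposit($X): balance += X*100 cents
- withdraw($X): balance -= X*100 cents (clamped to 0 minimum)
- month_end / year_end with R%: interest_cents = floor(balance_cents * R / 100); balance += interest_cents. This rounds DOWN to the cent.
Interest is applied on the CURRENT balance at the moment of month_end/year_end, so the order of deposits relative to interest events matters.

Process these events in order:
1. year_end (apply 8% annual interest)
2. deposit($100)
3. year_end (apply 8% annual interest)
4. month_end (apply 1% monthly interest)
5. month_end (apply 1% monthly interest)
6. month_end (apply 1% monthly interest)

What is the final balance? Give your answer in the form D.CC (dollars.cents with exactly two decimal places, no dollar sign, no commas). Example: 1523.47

After 1 (year_end (apply 8% annual interest)): balance=$1080.00 total_interest=$80.00
After 2 (deposit($100)): balance=$1180.00 total_interest=$80.00
After 3 (year_end (apply 8% annual interest)): balance=$1274.40 total_interest=$174.40
After 4 (month_end (apply 1% monthly interest)): balance=$1287.14 total_interest=$187.14
After 5 (month_end (apply 1% monthly interest)): balance=$1300.01 total_interest=$200.01
After 6 (month_end (apply 1% monthly interest)): balance=$1313.01 total_interest=$213.01

Answer: 1313.01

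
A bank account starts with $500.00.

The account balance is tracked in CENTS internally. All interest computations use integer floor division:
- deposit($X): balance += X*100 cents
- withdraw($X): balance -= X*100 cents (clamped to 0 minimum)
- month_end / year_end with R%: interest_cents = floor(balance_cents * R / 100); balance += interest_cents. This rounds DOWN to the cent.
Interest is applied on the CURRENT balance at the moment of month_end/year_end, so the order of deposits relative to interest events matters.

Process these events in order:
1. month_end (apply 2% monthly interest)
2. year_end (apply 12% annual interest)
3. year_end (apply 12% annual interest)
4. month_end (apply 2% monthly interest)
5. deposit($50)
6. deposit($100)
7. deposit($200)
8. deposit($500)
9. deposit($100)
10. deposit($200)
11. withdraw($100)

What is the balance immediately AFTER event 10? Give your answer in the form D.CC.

After 1 (month_end (apply 2% monthly interest)): balance=$510.00 total_interest=$10.00
After 2 (year_end (apply 12% annual interest)): balance=$571.20 total_interest=$71.20
After 3 (year_end (apply 12% annual interest)): balance=$639.74 total_interest=$139.74
After 4 (month_end (apply 2% monthly interest)): balance=$652.53 total_interest=$152.53
After 5 (deposit($50)): balance=$702.53 total_interest=$152.53
After 6 (deposit($100)): balance=$802.53 total_interest=$152.53
After 7 (deposit($200)): balance=$1002.53 total_interest=$152.53
After 8 (deposit($500)): balance=$1502.53 total_interest=$152.53
After 9 (deposit($100)): balance=$1602.53 total_interest=$152.53
After 10 (deposit($200)): balance=$1802.53 total_interest=$152.53

Answer: 1802.53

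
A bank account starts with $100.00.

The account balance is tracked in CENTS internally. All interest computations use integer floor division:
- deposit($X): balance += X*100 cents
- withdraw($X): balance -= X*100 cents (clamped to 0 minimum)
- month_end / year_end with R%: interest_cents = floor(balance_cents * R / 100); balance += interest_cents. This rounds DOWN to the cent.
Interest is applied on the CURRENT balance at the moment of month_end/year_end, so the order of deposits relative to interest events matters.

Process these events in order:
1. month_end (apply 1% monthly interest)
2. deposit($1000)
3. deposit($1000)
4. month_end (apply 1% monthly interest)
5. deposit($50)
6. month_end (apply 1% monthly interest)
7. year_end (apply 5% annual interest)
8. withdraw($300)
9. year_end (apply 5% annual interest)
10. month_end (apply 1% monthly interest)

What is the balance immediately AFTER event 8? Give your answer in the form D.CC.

After 1 (month_end (apply 1% monthly interest)): balance=$101.00 total_interest=$1.00
After 2 (deposit($1000)): balance=$1101.00 total_interest=$1.00
After 3 (deposit($1000)): balance=$2101.00 total_interest=$1.00
After 4 (month_end (apply 1% monthly interest)): balance=$2122.01 total_interest=$22.01
After 5 (deposit($50)): balance=$2172.01 total_interest=$22.01
After 6 (month_end (apply 1% monthly interest)): balance=$2193.73 total_interest=$43.73
After 7 (year_end (apply 5% annual interest)): balance=$2303.41 total_interest=$153.41
After 8 (withdraw($300)): balance=$2003.41 total_interest=$153.41

Answer: 2003.41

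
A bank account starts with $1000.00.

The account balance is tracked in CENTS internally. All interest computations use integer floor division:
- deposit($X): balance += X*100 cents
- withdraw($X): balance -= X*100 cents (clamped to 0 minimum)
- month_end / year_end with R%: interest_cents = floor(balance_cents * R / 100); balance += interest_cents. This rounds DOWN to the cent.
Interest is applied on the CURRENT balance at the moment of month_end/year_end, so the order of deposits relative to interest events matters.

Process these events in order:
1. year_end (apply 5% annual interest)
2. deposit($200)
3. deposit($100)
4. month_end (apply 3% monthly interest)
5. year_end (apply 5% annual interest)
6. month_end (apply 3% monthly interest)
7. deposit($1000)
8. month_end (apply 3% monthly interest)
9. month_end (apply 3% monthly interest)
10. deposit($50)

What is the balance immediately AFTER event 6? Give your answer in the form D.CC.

Answer: 1503.82

Derivation:
After 1 (year_end (apply 5% annual interest)): balance=$1050.00 total_interest=$50.00
After 2 (deposit($200)): balance=$1250.00 total_interest=$50.00
After 3 (deposit($100)): balance=$1350.00 total_interest=$50.00
After 4 (month_end (apply 3% monthly interest)): balance=$1390.50 total_interest=$90.50
After 5 (year_end (apply 5% annual interest)): balance=$1460.02 total_interest=$160.02
After 6 (month_end (apply 3% monthly interest)): balance=$1503.82 total_interest=$203.82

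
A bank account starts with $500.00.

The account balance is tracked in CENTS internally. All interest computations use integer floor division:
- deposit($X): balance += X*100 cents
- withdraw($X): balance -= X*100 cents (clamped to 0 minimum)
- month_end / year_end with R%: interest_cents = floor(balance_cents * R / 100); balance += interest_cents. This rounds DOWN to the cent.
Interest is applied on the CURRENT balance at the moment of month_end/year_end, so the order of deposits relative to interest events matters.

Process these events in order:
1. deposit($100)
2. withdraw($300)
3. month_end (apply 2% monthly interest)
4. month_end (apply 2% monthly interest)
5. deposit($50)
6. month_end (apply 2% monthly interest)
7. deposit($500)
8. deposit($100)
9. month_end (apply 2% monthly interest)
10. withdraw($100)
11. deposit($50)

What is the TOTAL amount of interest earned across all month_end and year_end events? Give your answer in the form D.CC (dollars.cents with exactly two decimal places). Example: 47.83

After 1 (deposit($100)): balance=$600.00 total_interest=$0.00
After 2 (withdraw($300)): balance=$300.00 total_interest=$0.00
After 3 (month_end (apply 2% monthly interest)): balance=$306.00 total_interest=$6.00
After 4 (month_end (apply 2% monthly interest)): balance=$312.12 total_interest=$12.12
After 5 (deposit($50)): balance=$362.12 total_interest=$12.12
After 6 (month_end (apply 2% monthly interest)): balance=$369.36 total_interest=$19.36
After 7 (deposit($500)): balance=$869.36 total_interest=$19.36
After 8 (deposit($100)): balance=$969.36 total_interest=$19.36
After 9 (month_end (apply 2% monthly interest)): balance=$988.74 total_interest=$38.74
After 10 (withdraw($100)): balance=$888.74 total_interest=$38.74
After 11 (deposit($50)): balance=$938.74 total_interest=$38.74

Answer: 38.74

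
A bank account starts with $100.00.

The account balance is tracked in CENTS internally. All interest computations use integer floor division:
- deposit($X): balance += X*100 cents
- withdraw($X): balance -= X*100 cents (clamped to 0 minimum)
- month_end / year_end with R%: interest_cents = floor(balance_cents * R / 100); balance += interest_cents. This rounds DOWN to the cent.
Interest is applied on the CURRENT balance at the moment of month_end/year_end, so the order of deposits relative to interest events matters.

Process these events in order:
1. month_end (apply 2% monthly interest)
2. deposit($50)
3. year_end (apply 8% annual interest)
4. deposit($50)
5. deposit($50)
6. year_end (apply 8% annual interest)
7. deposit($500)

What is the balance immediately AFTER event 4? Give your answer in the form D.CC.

After 1 (month_end (apply 2% monthly interest)): balance=$102.00 total_interest=$2.00
After 2 (deposit($50)): balance=$152.00 total_interest=$2.00
After 3 (year_end (apply 8% annual interest)): balance=$164.16 total_interest=$14.16
After 4 (deposit($50)): balance=$214.16 total_interest=$14.16

Answer: 214.16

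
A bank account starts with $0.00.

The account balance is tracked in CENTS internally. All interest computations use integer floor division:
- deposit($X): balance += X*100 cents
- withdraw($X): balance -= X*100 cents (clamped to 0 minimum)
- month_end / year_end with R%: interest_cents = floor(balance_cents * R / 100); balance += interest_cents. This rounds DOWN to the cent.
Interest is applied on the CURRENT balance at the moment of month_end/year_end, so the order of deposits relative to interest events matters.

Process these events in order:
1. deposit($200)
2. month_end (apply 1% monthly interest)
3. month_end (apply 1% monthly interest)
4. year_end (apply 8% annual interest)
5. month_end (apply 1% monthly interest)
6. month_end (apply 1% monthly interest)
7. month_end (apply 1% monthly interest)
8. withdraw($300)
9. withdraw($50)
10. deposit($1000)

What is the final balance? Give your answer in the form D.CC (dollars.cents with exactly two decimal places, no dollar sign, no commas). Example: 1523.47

After 1 (deposit($200)): balance=$200.00 total_interest=$0.00
After 2 (month_end (apply 1% monthly interest)): balance=$202.00 total_interest=$2.00
After 3 (month_end (apply 1% monthly interest)): balance=$204.02 total_interest=$4.02
After 4 (year_end (apply 8% annual interest)): balance=$220.34 total_interest=$20.34
After 5 (month_end (apply 1% monthly interest)): balance=$222.54 total_interest=$22.54
After 6 (month_end (apply 1% monthly interest)): balance=$224.76 total_interest=$24.76
After 7 (month_end (apply 1% monthly interest)): balance=$227.00 total_interest=$27.00
After 8 (withdraw($300)): balance=$0.00 total_interest=$27.00
After 9 (withdraw($50)): balance=$0.00 total_interest=$27.00
After 10 (deposit($1000)): balance=$1000.00 total_interest=$27.00

Answer: 1000.00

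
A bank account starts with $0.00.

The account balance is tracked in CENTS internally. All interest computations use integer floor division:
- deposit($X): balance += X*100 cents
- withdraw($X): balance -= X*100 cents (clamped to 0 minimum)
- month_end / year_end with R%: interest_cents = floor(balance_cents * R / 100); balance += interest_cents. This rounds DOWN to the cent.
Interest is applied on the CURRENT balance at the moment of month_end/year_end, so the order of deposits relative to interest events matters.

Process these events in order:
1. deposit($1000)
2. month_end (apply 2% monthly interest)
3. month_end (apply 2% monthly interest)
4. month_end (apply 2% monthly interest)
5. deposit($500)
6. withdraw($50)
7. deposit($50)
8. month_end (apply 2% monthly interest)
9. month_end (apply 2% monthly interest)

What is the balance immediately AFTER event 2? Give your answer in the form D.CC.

Answer: 1020.00

Derivation:
After 1 (deposit($1000)): balance=$1000.00 total_interest=$0.00
After 2 (month_end (apply 2% monthly interest)): balance=$1020.00 total_interest=$20.00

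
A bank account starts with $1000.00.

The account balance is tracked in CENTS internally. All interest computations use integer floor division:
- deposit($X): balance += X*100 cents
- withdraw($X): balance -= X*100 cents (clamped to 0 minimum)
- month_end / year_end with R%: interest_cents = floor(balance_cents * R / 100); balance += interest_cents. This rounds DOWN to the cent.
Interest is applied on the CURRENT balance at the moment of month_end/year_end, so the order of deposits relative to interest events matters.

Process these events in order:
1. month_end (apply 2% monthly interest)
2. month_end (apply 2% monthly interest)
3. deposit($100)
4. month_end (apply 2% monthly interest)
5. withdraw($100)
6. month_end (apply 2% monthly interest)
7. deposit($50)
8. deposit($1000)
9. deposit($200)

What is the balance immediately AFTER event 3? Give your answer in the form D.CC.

After 1 (month_end (apply 2% monthly interest)): balance=$1020.00 total_interest=$20.00
After 2 (month_end (apply 2% monthly interest)): balance=$1040.40 total_interest=$40.40
After 3 (deposit($100)): balance=$1140.40 total_interest=$40.40

Answer: 1140.40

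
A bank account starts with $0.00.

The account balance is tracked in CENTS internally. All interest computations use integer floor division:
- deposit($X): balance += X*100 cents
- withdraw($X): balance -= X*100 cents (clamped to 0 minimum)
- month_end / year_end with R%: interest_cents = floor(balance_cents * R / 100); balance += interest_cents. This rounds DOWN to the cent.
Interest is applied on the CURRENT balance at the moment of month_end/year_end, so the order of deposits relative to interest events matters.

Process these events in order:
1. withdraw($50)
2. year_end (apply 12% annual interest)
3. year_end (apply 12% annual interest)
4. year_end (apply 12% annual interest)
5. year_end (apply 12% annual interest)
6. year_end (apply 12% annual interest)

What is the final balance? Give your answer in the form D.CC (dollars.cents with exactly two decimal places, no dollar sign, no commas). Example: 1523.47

After 1 (withdraw($50)): balance=$0.00 total_interest=$0.00
After 2 (year_end (apply 12% annual interest)): balance=$0.00 total_interest=$0.00
After 3 (year_end (apply 12% annual interest)): balance=$0.00 total_interest=$0.00
After 4 (year_end (apply 12% annual interest)): balance=$0.00 total_interest=$0.00
After 5 (year_end (apply 12% annual interest)): balance=$0.00 total_interest=$0.00
After 6 (year_end (apply 12% annual interest)): balance=$0.00 total_interest=$0.00

Answer: 0.00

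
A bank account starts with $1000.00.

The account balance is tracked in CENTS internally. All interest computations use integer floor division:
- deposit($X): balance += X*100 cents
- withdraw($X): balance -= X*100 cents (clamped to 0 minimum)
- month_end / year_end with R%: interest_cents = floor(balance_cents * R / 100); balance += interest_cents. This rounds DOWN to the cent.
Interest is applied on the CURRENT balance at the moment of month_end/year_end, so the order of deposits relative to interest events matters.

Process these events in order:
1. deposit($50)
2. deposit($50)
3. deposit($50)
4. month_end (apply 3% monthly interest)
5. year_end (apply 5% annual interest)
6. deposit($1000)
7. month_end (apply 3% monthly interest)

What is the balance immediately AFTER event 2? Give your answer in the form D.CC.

Answer: 1100.00

Derivation:
After 1 (deposit($50)): balance=$1050.00 total_interest=$0.00
After 2 (deposit($50)): balance=$1100.00 total_interest=$0.00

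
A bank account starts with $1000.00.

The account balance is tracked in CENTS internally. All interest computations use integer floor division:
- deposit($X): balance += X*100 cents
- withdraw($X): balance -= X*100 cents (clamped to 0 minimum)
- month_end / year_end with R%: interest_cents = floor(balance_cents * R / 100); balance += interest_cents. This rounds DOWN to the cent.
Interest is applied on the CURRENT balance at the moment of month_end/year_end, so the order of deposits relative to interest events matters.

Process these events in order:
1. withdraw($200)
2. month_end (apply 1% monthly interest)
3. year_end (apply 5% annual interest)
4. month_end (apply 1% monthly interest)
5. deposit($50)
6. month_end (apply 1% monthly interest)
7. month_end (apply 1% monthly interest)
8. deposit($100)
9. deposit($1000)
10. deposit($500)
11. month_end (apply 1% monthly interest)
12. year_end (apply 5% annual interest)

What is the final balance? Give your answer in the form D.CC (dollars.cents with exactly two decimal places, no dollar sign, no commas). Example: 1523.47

Answer: 2677.85

Derivation:
After 1 (withdraw($200)): balance=$800.00 total_interest=$0.00
After 2 (month_end (apply 1% monthly interest)): balance=$808.00 total_interest=$8.00
After 3 (year_end (apply 5% annual interest)): balance=$848.40 total_interest=$48.40
After 4 (month_end (apply 1% monthly interest)): balance=$856.88 total_interest=$56.88
After 5 (deposit($50)): balance=$906.88 total_interest=$56.88
After 6 (month_end (apply 1% monthly interest)): balance=$915.94 total_interest=$65.94
After 7 (month_end (apply 1% monthly interest)): balance=$925.09 total_interest=$75.09
After 8 (deposit($100)): balance=$1025.09 total_interest=$75.09
After 9 (deposit($1000)): balance=$2025.09 total_interest=$75.09
After 10 (deposit($500)): balance=$2525.09 total_interest=$75.09
After 11 (month_end (apply 1% monthly interest)): balance=$2550.34 total_interest=$100.34
After 12 (year_end (apply 5% annual interest)): balance=$2677.85 total_interest=$227.85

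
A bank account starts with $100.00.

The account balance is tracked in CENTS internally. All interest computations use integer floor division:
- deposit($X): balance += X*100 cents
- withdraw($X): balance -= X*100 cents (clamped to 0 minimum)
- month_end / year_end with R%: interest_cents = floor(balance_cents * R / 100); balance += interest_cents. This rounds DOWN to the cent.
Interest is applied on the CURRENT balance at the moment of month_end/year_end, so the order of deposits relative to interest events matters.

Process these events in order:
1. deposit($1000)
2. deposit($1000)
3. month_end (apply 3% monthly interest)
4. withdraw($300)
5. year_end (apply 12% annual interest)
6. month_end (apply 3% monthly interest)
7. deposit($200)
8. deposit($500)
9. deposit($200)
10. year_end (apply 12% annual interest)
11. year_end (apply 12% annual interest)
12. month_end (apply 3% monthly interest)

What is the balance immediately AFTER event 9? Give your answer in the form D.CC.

After 1 (deposit($1000)): balance=$1100.00 total_interest=$0.00
After 2 (deposit($1000)): balance=$2100.00 total_interest=$0.00
After 3 (month_end (apply 3% monthly interest)): balance=$2163.00 total_interest=$63.00
After 4 (withdraw($300)): balance=$1863.00 total_interest=$63.00
After 5 (year_end (apply 12% annual interest)): balance=$2086.56 total_interest=$286.56
After 6 (month_end (apply 3% monthly interest)): balance=$2149.15 total_interest=$349.15
After 7 (deposit($200)): balance=$2349.15 total_interest=$349.15
After 8 (deposit($500)): balance=$2849.15 total_interest=$349.15
After 9 (deposit($200)): balance=$3049.15 total_interest=$349.15

Answer: 3049.15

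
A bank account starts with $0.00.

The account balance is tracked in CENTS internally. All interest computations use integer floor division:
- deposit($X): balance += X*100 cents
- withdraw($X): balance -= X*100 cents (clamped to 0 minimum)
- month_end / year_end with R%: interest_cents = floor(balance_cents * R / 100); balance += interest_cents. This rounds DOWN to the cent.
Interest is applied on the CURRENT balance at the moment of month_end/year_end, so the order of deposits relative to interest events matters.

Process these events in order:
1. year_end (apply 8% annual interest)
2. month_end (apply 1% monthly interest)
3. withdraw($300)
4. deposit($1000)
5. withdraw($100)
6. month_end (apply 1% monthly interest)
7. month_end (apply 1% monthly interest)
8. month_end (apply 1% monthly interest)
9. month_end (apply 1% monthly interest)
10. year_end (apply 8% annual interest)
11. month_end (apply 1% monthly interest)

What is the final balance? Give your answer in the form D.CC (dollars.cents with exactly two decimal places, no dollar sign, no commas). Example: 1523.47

After 1 (year_end (apply 8% annual interest)): balance=$0.00 total_interest=$0.00
After 2 (month_end (apply 1% monthly interest)): balance=$0.00 total_interest=$0.00
After 3 (withdraw($300)): balance=$0.00 total_interest=$0.00
After 4 (deposit($1000)): balance=$1000.00 total_interest=$0.00
After 5 (withdraw($100)): balance=$900.00 total_interest=$0.00
After 6 (month_end (apply 1% monthly interest)): balance=$909.00 total_interest=$9.00
After 7 (month_end (apply 1% monthly interest)): balance=$918.09 total_interest=$18.09
After 8 (month_end (apply 1% monthly interest)): balance=$927.27 total_interest=$27.27
After 9 (month_end (apply 1% monthly interest)): balance=$936.54 total_interest=$36.54
After 10 (year_end (apply 8% annual interest)): balance=$1011.46 total_interest=$111.46
After 11 (month_end (apply 1% monthly interest)): balance=$1021.57 total_interest=$121.57

Answer: 1021.57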